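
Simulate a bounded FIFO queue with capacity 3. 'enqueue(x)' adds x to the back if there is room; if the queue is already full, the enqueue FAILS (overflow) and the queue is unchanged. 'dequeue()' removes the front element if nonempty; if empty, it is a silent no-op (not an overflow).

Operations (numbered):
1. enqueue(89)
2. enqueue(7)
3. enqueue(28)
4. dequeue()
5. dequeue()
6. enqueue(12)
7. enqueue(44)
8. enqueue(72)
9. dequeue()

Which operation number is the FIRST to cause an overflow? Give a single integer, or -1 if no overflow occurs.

1. enqueue(89): size=1
2. enqueue(7): size=2
3. enqueue(28): size=3
4. dequeue(): size=2
5. dequeue(): size=1
6. enqueue(12): size=2
7. enqueue(44): size=3
8. enqueue(72): size=3=cap → OVERFLOW (fail)
9. dequeue(): size=2

Answer: 8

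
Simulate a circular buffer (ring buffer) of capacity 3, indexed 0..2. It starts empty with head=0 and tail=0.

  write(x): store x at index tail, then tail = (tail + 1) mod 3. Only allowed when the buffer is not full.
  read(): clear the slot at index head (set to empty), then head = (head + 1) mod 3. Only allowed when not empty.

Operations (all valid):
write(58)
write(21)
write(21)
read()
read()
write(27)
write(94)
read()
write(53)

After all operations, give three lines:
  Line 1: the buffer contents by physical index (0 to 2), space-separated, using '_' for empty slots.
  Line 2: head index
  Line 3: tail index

Answer: 27 94 53
0
0

Derivation:
write(58): buf=[58 _ _], head=0, tail=1, size=1
write(21): buf=[58 21 _], head=0, tail=2, size=2
write(21): buf=[58 21 21], head=0, tail=0, size=3
read(): buf=[_ 21 21], head=1, tail=0, size=2
read(): buf=[_ _ 21], head=2, tail=0, size=1
write(27): buf=[27 _ 21], head=2, tail=1, size=2
write(94): buf=[27 94 21], head=2, tail=2, size=3
read(): buf=[27 94 _], head=0, tail=2, size=2
write(53): buf=[27 94 53], head=0, tail=0, size=3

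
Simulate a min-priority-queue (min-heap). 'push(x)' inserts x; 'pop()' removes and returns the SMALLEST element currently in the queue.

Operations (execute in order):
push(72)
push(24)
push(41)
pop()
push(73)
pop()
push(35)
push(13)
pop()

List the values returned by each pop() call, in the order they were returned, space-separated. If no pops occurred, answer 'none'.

Answer: 24 41 13

Derivation:
push(72): heap contents = [72]
push(24): heap contents = [24, 72]
push(41): heap contents = [24, 41, 72]
pop() → 24: heap contents = [41, 72]
push(73): heap contents = [41, 72, 73]
pop() → 41: heap contents = [72, 73]
push(35): heap contents = [35, 72, 73]
push(13): heap contents = [13, 35, 72, 73]
pop() → 13: heap contents = [35, 72, 73]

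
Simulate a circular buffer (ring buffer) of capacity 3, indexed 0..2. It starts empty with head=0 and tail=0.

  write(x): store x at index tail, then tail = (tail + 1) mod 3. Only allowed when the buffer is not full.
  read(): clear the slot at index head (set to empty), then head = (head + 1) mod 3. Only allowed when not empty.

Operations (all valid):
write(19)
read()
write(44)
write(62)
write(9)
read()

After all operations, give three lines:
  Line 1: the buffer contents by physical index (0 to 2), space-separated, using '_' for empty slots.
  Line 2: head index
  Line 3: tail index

Answer: 9 _ 62
2
1

Derivation:
write(19): buf=[19 _ _], head=0, tail=1, size=1
read(): buf=[_ _ _], head=1, tail=1, size=0
write(44): buf=[_ 44 _], head=1, tail=2, size=1
write(62): buf=[_ 44 62], head=1, tail=0, size=2
write(9): buf=[9 44 62], head=1, tail=1, size=3
read(): buf=[9 _ 62], head=2, tail=1, size=2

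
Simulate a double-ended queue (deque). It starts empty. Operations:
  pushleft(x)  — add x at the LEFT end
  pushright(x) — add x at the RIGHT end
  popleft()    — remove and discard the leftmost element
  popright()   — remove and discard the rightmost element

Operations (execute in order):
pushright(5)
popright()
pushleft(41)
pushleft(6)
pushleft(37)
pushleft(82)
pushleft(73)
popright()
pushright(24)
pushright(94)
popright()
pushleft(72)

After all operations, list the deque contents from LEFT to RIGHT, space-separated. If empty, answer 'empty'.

Answer: 72 73 82 37 6 24

Derivation:
pushright(5): [5]
popright(): []
pushleft(41): [41]
pushleft(6): [6, 41]
pushleft(37): [37, 6, 41]
pushleft(82): [82, 37, 6, 41]
pushleft(73): [73, 82, 37, 6, 41]
popright(): [73, 82, 37, 6]
pushright(24): [73, 82, 37, 6, 24]
pushright(94): [73, 82, 37, 6, 24, 94]
popright(): [73, 82, 37, 6, 24]
pushleft(72): [72, 73, 82, 37, 6, 24]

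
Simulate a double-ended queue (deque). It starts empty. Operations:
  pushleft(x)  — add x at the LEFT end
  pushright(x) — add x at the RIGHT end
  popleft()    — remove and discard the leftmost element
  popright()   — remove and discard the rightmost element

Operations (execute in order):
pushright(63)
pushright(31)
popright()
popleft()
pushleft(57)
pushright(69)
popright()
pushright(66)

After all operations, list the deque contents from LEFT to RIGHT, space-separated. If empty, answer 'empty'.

pushright(63): [63]
pushright(31): [63, 31]
popright(): [63]
popleft(): []
pushleft(57): [57]
pushright(69): [57, 69]
popright(): [57]
pushright(66): [57, 66]

Answer: 57 66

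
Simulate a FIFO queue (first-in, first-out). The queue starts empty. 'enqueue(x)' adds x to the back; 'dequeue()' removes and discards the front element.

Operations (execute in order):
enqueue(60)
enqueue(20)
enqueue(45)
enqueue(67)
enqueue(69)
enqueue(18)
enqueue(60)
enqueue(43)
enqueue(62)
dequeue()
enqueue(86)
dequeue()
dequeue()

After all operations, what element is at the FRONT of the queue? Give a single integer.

enqueue(60): queue = [60]
enqueue(20): queue = [60, 20]
enqueue(45): queue = [60, 20, 45]
enqueue(67): queue = [60, 20, 45, 67]
enqueue(69): queue = [60, 20, 45, 67, 69]
enqueue(18): queue = [60, 20, 45, 67, 69, 18]
enqueue(60): queue = [60, 20, 45, 67, 69, 18, 60]
enqueue(43): queue = [60, 20, 45, 67, 69, 18, 60, 43]
enqueue(62): queue = [60, 20, 45, 67, 69, 18, 60, 43, 62]
dequeue(): queue = [20, 45, 67, 69, 18, 60, 43, 62]
enqueue(86): queue = [20, 45, 67, 69, 18, 60, 43, 62, 86]
dequeue(): queue = [45, 67, 69, 18, 60, 43, 62, 86]
dequeue(): queue = [67, 69, 18, 60, 43, 62, 86]

Answer: 67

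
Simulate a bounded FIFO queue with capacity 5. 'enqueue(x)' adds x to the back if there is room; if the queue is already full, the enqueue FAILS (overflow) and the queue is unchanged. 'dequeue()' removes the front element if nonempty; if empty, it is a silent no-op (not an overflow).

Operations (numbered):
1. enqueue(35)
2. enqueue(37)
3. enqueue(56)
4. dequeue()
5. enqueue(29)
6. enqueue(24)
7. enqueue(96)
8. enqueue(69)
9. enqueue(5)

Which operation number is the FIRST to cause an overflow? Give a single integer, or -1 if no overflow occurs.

Answer: 8

Derivation:
1. enqueue(35): size=1
2. enqueue(37): size=2
3. enqueue(56): size=3
4. dequeue(): size=2
5. enqueue(29): size=3
6. enqueue(24): size=4
7. enqueue(96): size=5
8. enqueue(69): size=5=cap → OVERFLOW (fail)
9. enqueue(5): size=5=cap → OVERFLOW (fail)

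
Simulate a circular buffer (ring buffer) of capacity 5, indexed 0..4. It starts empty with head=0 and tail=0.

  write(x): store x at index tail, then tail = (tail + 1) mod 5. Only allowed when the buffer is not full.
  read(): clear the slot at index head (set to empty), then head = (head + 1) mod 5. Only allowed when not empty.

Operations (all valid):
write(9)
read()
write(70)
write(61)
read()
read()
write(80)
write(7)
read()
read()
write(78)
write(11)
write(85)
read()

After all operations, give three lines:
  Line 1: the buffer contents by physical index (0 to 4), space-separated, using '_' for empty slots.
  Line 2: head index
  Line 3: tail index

Answer: _ 11 85 _ _
1
3

Derivation:
write(9): buf=[9 _ _ _ _], head=0, tail=1, size=1
read(): buf=[_ _ _ _ _], head=1, tail=1, size=0
write(70): buf=[_ 70 _ _ _], head=1, tail=2, size=1
write(61): buf=[_ 70 61 _ _], head=1, tail=3, size=2
read(): buf=[_ _ 61 _ _], head=2, tail=3, size=1
read(): buf=[_ _ _ _ _], head=3, tail=3, size=0
write(80): buf=[_ _ _ 80 _], head=3, tail=4, size=1
write(7): buf=[_ _ _ 80 7], head=3, tail=0, size=2
read(): buf=[_ _ _ _ 7], head=4, tail=0, size=1
read(): buf=[_ _ _ _ _], head=0, tail=0, size=0
write(78): buf=[78 _ _ _ _], head=0, tail=1, size=1
write(11): buf=[78 11 _ _ _], head=0, tail=2, size=2
write(85): buf=[78 11 85 _ _], head=0, tail=3, size=3
read(): buf=[_ 11 85 _ _], head=1, tail=3, size=2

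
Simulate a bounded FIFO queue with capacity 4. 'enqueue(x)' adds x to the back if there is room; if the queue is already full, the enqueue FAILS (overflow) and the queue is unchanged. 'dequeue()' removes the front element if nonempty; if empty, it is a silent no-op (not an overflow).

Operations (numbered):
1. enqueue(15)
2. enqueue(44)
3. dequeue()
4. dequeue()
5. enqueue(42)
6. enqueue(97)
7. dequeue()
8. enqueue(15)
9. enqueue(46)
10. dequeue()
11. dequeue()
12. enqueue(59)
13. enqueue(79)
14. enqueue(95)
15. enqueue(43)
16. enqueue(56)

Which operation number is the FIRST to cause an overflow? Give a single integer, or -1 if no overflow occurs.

Answer: 15

Derivation:
1. enqueue(15): size=1
2. enqueue(44): size=2
3. dequeue(): size=1
4. dequeue(): size=0
5. enqueue(42): size=1
6. enqueue(97): size=2
7. dequeue(): size=1
8. enqueue(15): size=2
9. enqueue(46): size=3
10. dequeue(): size=2
11. dequeue(): size=1
12. enqueue(59): size=2
13. enqueue(79): size=3
14. enqueue(95): size=4
15. enqueue(43): size=4=cap → OVERFLOW (fail)
16. enqueue(56): size=4=cap → OVERFLOW (fail)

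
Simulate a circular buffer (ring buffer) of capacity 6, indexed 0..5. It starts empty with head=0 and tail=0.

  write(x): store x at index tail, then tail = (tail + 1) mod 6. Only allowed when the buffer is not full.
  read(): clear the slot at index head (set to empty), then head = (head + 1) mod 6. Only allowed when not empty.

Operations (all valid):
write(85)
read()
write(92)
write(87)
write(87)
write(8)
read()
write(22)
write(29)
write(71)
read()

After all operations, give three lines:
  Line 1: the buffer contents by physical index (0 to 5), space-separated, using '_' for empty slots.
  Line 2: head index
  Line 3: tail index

write(85): buf=[85 _ _ _ _ _], head=0, tail=1, size=1
read(): buf=[_ _ _ _ _ _], head=1, tail=1, size=0
write(92): buf=[_ 92 _ _ _ _], head=1, tail=2, size=1
write(87): buf=[_ 92 87 _ _ _], head=1, tail=3, size=2
write(87): buf=[_ 92 87 87 _ _], head=1, tail=4, size=3
write(8): buf=[_ 92 87 87 8 _], head=1, tail=5, size=4
read(): buf=[_ _ 87 87 8 _], head=2, tail=5, size=3
write(22): buf=[_ _ 87 87 8 22], head=2, tail=0, size=4
write(29): buf=[29 _ 87 87 8 22], head=2, tail=1, size=5
write(71): buf=[29 71 87 87 8 22], head=2, tail=2, size=6
read(): buf=[29 71 _ 87 8 22], head=3, tail=2, size=5

Answer: 29 71 _ 87 8 22
3
2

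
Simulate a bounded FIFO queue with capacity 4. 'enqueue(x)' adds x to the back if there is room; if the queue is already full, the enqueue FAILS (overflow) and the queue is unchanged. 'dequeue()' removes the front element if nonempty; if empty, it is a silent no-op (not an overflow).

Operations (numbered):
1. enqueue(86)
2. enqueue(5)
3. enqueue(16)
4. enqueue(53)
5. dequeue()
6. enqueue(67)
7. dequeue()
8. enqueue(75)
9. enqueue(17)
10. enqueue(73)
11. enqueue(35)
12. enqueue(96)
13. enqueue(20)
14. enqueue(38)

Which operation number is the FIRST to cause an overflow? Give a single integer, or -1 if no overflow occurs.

1. enqueue(86): size=1
2. enqueue(5): size=2
3. enqueue(16): size=3
4. enqueue(53): size=4
5. dequeue(): size=3
6. enqueue(67): size=4
7. dequeue(): size=3
8. enqueue(75): size=4
9. enqueue(17): size=4=cap → OVERFLOW (fail)
10. enqueue(73): size=4=cap → OVERFLOW (fail)
11. enqueue(35): size=4=cap → OVERFLOW (fail)
12. enqueue(96): size=4=cap → OVERFLOW (fail)
13. enqueue(20): size=4=cap → OVERFLOW (fail)
14. enqueue(38): size=4=cap → OVERFLOW (fail)

Answer: 9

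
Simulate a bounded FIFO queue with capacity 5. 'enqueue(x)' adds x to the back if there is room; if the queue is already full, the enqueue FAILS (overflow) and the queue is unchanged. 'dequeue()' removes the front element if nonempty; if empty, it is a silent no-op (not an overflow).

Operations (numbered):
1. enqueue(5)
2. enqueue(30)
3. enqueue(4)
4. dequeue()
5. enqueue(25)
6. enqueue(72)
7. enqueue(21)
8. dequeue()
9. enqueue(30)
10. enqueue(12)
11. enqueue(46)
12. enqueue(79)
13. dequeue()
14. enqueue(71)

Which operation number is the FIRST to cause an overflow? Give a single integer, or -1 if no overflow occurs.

1. enqueue(5): size=1
2. enqueue(30): size=2
3. enqueue(4): size=3
4. dequeue(): size=2
5. enqueue(25): size=3
6. enqueue(72): size=4
7. enqueue(21): size=5
8. dequeue(): size=4
9. enqueue(30): size=5
10. enqueue(12): size=5=cap → OVERFLOW (fail)
11. enqueue(46): size=5=cap → OVERFLOW (fail)
12. enqueue(79): size=5=cap → OVERFLOW (fail)
13. dequeue(): size=4
14. enqueue(71): size=5

Answer: 10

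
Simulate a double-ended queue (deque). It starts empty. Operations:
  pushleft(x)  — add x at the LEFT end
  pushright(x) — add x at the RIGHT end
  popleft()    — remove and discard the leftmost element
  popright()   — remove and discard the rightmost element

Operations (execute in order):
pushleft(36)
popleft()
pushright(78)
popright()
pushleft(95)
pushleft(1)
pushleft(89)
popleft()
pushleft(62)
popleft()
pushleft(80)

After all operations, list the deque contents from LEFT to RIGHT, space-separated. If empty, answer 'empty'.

Answer: 80 1 95

Derivation:
pushleft(36): [36]
popleft(): []
pushright(78): [78]
popright(): []
pushleft(95): [95]
pushleft(1): [1, 95]
pushleft(89): [89, 1, 95]
popleft(): [1, 95]
pushleft(62): [62, 1, 95]
popleft(): [1, 95]
pushleft(80): [80, 1, 95]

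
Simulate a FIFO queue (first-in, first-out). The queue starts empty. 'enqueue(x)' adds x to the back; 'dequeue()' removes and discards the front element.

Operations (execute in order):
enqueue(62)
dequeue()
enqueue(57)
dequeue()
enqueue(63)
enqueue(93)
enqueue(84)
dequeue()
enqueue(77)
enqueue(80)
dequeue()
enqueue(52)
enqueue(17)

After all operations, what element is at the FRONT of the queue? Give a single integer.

enqueue(62): queue = [62]
dequeue(): queue = []
enqueue(57): queue = [57]
dequeue(): queue = []
enqueue(63): queue = [63]
enqueue(93): queue = [63, 93]
enqueue(84): queue = [63, 93, 84]
dequeue(): queue = [93, 84]
enqueue(77): queue = [93, 84, 77]
enqueue(80): queue = [93, 84, 77, 80]
dequeue(): queue = [84, 77, 80]
enqueue(52): queue = [84, 77, 80, 52]
enqueue(17): queue = [84, 77, 80, 52, 17]

Answer: 84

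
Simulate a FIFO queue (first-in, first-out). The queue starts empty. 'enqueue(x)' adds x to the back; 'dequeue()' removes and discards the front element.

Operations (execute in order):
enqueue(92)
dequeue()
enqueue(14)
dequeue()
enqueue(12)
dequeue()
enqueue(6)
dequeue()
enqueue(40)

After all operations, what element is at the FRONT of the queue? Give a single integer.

enqueue(92): queue = [92]
dequeue(): queue = []
enqueue(14): queue = [14]
dequeue(): queue = []
enqueue(12): queue = [12]
dequeue(): queue = []
enqueue(6): queue = [6]
dequeue(): queue = []
enqueue(40): queue = [40]

Answer: 40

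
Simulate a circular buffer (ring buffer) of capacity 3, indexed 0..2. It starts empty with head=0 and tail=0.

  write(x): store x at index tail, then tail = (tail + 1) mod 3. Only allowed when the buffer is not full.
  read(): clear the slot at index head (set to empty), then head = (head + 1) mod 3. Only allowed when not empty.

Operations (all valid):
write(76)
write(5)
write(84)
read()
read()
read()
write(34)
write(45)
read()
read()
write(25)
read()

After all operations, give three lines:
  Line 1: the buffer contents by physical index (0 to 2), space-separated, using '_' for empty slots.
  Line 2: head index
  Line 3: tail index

write(76): buf=[76 _ _], head=0, tail=1, size=1
write(5): buf=[76 5 _], head=0, tail=2, size=2
write(84): buf=[76 5 84], head=0, tail=0, size=3
read(): buf=[_ 5 84], head=1, tail=0, size=2
read(): buf=[_ _ 84], head=2, tail=0, size=1
read(): buf=[_ _ _], head=0, tail=0, size=0
write(34): buf=[34 _ _], head=0, tail=1, size=1
write(45): buf=[34 45 _], head=0, tail=2, size=2
read(): buf=[_ 45 _], head=1, tail=2, size=1
read(): buf=[_ _ _], head=2, tail=2, size=0
write(25): buf=[_ _ 25], head=2, tail=0, size=1
read(): buf=[_ _ _], head=0, tail=0, size=0

Answer: _ _ _
0
0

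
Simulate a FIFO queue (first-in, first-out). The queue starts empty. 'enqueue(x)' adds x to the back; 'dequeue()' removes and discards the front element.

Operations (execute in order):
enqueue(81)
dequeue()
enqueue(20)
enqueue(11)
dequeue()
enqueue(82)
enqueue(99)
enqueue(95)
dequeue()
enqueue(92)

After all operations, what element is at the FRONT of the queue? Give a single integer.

enqueue(81): queue = [81]
dequeue(): queue = []
enqueue(20): queue = [20]
enqueue(11): queue = [20, 11]
dequeue(): queue = [11]
enqueue(82): queue = [11, 82]
enqueue(99): queue = [11, 82, 99]
enqueue(95): queue = [11, 82, 99, 95]
dequeue(): queue = [82, 99, 95]
enqueue(92): queue = [82, 99, 95, 92]

Answer: 82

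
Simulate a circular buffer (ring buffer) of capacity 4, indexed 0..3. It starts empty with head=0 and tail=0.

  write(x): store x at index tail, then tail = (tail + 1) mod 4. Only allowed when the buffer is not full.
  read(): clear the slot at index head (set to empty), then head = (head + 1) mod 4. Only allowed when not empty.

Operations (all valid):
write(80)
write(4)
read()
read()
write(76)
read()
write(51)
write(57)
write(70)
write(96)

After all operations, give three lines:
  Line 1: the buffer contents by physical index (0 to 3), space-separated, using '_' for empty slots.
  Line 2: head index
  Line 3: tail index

Answer: 57 70 96 51
3
3

Derivation:
write(80): buf=[80 _ _ _], head=0, tail=1, size=1
write(4): buf=[80 4 _ _], head=0, tail=2, size=2
read(): buf=[_ 4 _ _], head=1, tail=2, size=1
read(): buf=[_ _ _ _], head=2, tail=2, size=0
write(76): buf=[_ _ 76 _], head=2, tail=3, size=1
read(): buf=[_ _ _ _], head=3, tail=3, size=0
write(51): buf=[_ _ _ 51], head=3, tail=0, size=1
write(57): buf=[57 _ _ 51], head=3, tail=1, size=2
write(70): buf=[57 70 _ 51], head=3, tail=2, size=3
write(96): buf=[57 70 96 51], head=3, tail=3, size=4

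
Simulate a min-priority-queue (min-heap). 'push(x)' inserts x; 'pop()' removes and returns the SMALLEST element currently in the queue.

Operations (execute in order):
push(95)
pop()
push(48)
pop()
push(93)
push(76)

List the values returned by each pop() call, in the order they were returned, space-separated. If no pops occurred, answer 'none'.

push(95): heap contents = [95]
pop() → 95: heap contents = []
push(48): heap contents = [48]
pop() → 48: heap contents = []
push(93): heap contents = [93]
push(76): heap contents = [76, 93]

Answer: 95 48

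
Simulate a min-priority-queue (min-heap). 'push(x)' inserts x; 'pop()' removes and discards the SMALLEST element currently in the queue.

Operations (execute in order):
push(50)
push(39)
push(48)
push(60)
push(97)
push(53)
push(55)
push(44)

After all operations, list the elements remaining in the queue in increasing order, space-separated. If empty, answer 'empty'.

Answer: 39 44 48 50 53 55 60 97

Derivation:
push(50): heap contents = [50]
push(39): heap contents = [39, 50]
push(48): heap contents = [39, 48, 50]
push(60): heap contents = [39, 48, 50, 60]
push(97): heap contents = [39, 48, 50, 60, 97]
push(53): heap contents = [39, 48, 50, 53, 60, 97]
push(55): heap contents = [39, 48, 50, 53, 55, 60, 97]
push(44): heap contents = [39, 44, 48, 50, 53, 55, 60, 97]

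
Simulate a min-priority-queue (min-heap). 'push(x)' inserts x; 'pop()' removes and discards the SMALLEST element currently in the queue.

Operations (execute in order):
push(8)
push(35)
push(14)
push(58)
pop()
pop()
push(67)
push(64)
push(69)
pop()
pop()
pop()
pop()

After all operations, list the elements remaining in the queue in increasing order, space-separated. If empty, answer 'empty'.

Answer: 69

Derivation:
push(8): heap contents = [8]
push(35): heap contents = [8, 35]
push(14): heap contents = [8, 14, 35]
push(58): heap contents = [8, 14, 35, 58]
pop() → 8: heap contents = [14, 35, 58]
pop() → 14: heap contents = [35, 58]
push(67): heap contents = [35, 58, 67]
push(64): heap contents = [35, 58, 64, 67]
push(69): heap contents = [35, 58, 64, 67, 69]
pop() → 35: heap contents = [58, 64, 67, 69]
pop() → 58: heap contents = [64, 67, 69]
pop() → 64: heap contents = [67, 69]
pop() → 67: heap contents = [69]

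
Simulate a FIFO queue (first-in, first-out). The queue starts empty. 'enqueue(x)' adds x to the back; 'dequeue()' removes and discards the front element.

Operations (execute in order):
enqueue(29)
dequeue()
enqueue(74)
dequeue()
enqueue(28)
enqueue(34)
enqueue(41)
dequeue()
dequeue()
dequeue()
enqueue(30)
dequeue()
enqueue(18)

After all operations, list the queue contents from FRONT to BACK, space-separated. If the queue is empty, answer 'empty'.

Answer: 18

Derivation:
enqueue(29): [29]
dequeue(): []
enqueue(74): [74]
dequeue(): []
enqueue(28): [28]
enqueue(34): [28, 34]
enqueue(41): [28, 34, 41]
dequeue(): [34, 41]
dequeue(): [41]
dequeue(): []
enqueue(30): [30]
dequeue(): []
enqueue(18): [18]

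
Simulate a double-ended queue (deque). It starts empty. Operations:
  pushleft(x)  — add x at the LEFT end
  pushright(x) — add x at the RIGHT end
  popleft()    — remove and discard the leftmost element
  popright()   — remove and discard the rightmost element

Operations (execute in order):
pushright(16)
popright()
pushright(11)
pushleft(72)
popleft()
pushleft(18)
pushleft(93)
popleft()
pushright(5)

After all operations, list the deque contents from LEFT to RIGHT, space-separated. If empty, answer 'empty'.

Answer: 18 11 5

Derivation:
pushright(16): [16]
popright(): []
pushright(11): [11]
pushleft(72): [72, 11]
popleft(): [11]
pushleft(18): [18, 11]
pushleft(93): [93, 18, 11]
popleft(): [18, 11]
pushright(5): [18, 11, 5]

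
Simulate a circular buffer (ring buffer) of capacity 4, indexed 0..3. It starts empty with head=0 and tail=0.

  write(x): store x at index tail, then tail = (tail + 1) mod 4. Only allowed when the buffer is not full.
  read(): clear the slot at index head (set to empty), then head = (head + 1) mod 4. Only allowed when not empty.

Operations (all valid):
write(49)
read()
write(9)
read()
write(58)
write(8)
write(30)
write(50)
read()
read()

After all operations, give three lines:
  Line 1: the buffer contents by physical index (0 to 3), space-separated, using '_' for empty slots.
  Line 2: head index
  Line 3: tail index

Answer: 30 50 _ _
0
2

Derivation:
write(49): buf=[49 _ _ _], head=0, tail=1, size=1
read(): buf=[_ _ _ _], head=1, tail=1, size=0
write(9): buf=[_ 9 _ _], head=1, tail=2, size=1
read(): buf=[_ _ _ _], head=2, tail=2, size=0
write(58): buf=[_ _ 58 _], head=2, tail=3, size=1
write(8): buf=[_ _ 58 8], head=2, tail=0, size=2
write(30): buf=[30 _ 58 8], head=2, tail=1, size=3
write(50): buf=[30 50 58 8], head=2, tail=2, size=4
read(): buf=[30 50 _ 8], head=3, tail=2, size=3
read(): buf=[30 50 _ _], head=0, tail=2, size=2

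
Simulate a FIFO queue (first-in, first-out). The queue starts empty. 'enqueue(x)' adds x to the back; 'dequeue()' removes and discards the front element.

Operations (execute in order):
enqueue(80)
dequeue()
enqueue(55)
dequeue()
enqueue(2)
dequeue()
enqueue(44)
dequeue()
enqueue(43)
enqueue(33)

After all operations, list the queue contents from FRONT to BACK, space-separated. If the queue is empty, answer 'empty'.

Answer: 43 33

Derivation:
enqueue(80): [80]
dequeue(): []
enqueue(55): [55]
dequeue(): []
enqueue(2): [2]
dequeue(): []
enqueue(44): [44]
dequeue(): []
enqueue(43): [43]
enqueue(33): [43, 33]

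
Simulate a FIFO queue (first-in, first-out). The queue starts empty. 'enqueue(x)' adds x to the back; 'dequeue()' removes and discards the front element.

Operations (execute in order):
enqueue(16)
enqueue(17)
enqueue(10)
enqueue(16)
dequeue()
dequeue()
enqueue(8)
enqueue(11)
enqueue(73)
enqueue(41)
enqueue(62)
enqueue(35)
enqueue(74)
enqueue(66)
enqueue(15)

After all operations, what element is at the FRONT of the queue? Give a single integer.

Answer: 10

Derivation:
enqueue(16): queue = [16]
enqueue(17): queue = [16, 17]
enqueue(10): queue = [16, 17, 10]
enqueue(16): queue = [16, 17, 10, 16]
dequeue(): queue = [17, 10, 16]
dequeue(): queue = [10, 16]
enqueue(8): queue = [10, 16, 8]
enqueue(11): queue = [10, 16, 8, 11]
enqueue(73): queue = [10, 16, 8, 11, 73]
enqueue(41): queue = [10, 16, 8, 11, 73, 41]
enqueue(62): queue = [10, 16, 8, 11, 73, 41, 62]
enqueue(35): queue = [10, 16, 8, 11, 73, 41, 62, 35]
enqueue(74): queue = [10, 16, 8, 11, 73, 41, 62, 35, 74]
enqueue(66): queue = [10, 16, 8, 11, 73, 41, 62, 35, 74, 66]
enqueue(15): queue = [10, 16, 8, 11, 73, 41, 62, 35, 74, 66, 15]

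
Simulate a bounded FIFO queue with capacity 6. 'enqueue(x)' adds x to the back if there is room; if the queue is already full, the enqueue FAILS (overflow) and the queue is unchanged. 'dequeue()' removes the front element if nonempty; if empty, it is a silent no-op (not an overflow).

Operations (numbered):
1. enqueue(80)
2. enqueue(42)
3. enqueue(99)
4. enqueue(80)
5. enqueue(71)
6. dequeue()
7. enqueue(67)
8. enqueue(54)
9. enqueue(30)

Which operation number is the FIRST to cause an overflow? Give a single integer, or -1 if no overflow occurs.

Answer: 9

Derivation:
1. enqueue(80): size=1
2. enqueue(42): size=2
3. enqueue(99): size=3
4. enqueue(80): size=4
5. enqueue(71): size=5
6. dequeue(): size=4
7. enqueue(67): size=5
8. enqueue(54): size=6
9. enqueue(30): size=6=cap → OVERFLOW (fail)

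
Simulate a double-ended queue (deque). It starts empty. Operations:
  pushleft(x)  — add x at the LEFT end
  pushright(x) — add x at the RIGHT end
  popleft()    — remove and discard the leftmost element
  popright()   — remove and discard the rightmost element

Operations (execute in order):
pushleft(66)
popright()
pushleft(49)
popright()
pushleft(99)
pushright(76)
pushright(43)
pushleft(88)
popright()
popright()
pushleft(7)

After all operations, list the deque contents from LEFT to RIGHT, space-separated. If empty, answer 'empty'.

pushleft(66): [66]
popright(): []
pushleft(49): [49]
popright(): []
pushleft(99): [99]
pushright(76): [99, 76]
pushright(43): [99, 76, 43]
pushleft(88): [88, 99, 76, 43]
popright(): [88, 99, 76]
popright(): [88, 99]
pushleft(7): [7, 88, 99]

Answer: 7 88 99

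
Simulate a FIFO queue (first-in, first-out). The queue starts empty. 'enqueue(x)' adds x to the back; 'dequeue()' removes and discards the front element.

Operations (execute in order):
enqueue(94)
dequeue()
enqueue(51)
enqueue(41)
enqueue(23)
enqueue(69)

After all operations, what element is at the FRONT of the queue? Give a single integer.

Answer: 51

Derivation:
enqueue(94): queue = [94]
dequeue(): queue = []
enqueue(51): queue = [51]
enqueue(41): queue = [51, 41]
enqueue(23): queue = [51, 41, 23]
enqueue(69): queue = [51, 41, 23, 69]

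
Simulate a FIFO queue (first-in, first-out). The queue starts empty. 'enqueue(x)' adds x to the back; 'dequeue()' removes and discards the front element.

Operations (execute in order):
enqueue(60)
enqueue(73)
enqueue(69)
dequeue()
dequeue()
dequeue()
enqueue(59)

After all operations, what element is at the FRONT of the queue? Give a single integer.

Answer: 59

Derivation:
enqueue(60): queue = [60]
enqueue(73): queue = [60, 73]
enqueue(69): queue = [60, 73, 69]
dequeue(): queue = [73, 69]
dequeue(): queue = [69]
dequeue(): queue = []
enqueue(59): queue = [59]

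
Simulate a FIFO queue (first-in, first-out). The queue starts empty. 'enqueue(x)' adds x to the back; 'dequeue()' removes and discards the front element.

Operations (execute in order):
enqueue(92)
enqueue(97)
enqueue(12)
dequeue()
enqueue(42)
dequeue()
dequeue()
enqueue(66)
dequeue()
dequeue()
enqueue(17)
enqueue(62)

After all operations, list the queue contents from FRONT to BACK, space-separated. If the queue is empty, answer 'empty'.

enqueue(92): [92]
enqueue(97): [92, 97]
enqueue(12): [92, 97, 12]
dequeue(): [97, 12]
enqueue(42): [97, 12, 42]
dequeue(): [12, 42]
dequeue(): [42]
enqueue(66): [42, 66]
dequeue(): [66]
dequeue(): []
enqueue(17): [17]
enqueue(62): [17, 62]

Answer: 17 62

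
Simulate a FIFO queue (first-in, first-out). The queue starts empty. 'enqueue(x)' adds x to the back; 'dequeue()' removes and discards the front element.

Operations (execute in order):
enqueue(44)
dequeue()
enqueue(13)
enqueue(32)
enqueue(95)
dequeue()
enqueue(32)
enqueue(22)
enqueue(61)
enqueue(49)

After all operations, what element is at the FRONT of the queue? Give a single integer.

Answer: 32

Derivation:
enqueue(44): queue = [44]
dequeue(): queue = []
enqueue(13): queue = [13]
enqueue(32): queue = [13, 32]
enqueue(95): queue = [13, 32, 95]
dequeue(): queue = [32, 95]
enqueue(32): queue = [32, 95, 32]
enqueue(22): queue = [32, 95, 32, 22]
enqueue(61): queue = [32, 95, 32, 22, 61]
enqueue(49): queue = [32, 95, 32, 22, 61, 49]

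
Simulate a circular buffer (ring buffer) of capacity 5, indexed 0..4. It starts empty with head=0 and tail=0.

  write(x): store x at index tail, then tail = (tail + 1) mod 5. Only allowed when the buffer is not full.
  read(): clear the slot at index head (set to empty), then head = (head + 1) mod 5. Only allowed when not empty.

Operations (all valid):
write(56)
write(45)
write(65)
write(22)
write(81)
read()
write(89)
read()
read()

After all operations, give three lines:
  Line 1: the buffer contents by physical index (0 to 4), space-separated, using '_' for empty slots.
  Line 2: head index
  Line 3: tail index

write(56): buf=[56 _ _ _ _], head=0, tail=1, size=1
write(45): buf=[56 45 _ _ _], head=0, tail=2, size=2
write(65): buf=[56 45 65 _ _], head=0, tail=3, size=3
write(22): buf=[56 45 65 22 _], head=0, tail=4, size=4
write(81): buf=[56 45 65 22 81], head=0, tail=0, size=5
read(): buf=[_ 45 65 22 81], head=1, tail=0, size=4
write(89): buf=[89 45 65 22 81], head=1, tail=1, size=5
read(): buf=[89 _ 65 22 81], head=2, tail=1, size=4
read(): buf=[89 _ _ 22 81], head=3, tail=1, size=3

Answer: 89 _ _ 22 81
3
1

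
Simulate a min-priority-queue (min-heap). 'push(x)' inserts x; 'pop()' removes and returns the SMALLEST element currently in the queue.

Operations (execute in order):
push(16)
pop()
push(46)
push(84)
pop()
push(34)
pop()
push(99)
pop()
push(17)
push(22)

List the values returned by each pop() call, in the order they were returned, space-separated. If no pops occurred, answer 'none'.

push(16): heap contents = [16]
pop() → 16: heap contents = []
push(46): heap contents = [46]
push(84): heap contents = [46, 84]
pop() → 46: heap contents = [84]
push(34): heap contents = [34, 84]
pop() → 34: heap contents = [84]
push(99): heap contents = [84, 99]
pop() → 84: heap contents = [99]
push(17): heap contents = [17, 99]
push(22): heap contents = [17, 22, 99]

Answer: 16 46 34 84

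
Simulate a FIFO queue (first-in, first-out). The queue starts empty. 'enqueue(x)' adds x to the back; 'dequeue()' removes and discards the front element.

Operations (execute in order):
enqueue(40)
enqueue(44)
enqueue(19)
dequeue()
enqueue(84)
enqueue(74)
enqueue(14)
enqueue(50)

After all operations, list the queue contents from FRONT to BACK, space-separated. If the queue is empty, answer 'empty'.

enqueue(40): [40]
enqueue(44): [40, 44]
enqueue(19): [40, 44, 19]
dequeue(): [44, 19]
enqueue(84): [44, 19, 84]
enqueue(74): [44, 19, 84, 74]
enqueue(14): [44, 19, 84, 74, 14]
enqueue(50): [44, 19, 84, 74, 14, 50]

Answer: 44 19 84 74 14 50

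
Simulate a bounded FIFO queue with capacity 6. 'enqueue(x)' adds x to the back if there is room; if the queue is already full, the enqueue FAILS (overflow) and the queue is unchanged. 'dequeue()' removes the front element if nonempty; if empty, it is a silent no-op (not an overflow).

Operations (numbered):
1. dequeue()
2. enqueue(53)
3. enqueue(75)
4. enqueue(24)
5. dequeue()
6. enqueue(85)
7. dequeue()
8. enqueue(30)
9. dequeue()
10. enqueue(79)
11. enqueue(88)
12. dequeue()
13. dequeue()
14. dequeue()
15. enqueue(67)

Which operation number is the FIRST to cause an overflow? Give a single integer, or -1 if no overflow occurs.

1. dequeue(): empty, no-op, size=0
2. enqueue(53): size=1
3. enqueue(75): size=2
4. enqueue(24): size=3
5. dequeue(): size=2
6. enqueue(85): size=3
7. dequeue(): size=2
8. enqueue(30): size=3
9. dequeue(): size=2
10. enqueue(79): size=3
11. enqueue(88): size=4
12. dequeue(): size=3
13. dequeue(): size=2
14. dequeue(): size=1
15. enqueue(67): size=2

Answer: -1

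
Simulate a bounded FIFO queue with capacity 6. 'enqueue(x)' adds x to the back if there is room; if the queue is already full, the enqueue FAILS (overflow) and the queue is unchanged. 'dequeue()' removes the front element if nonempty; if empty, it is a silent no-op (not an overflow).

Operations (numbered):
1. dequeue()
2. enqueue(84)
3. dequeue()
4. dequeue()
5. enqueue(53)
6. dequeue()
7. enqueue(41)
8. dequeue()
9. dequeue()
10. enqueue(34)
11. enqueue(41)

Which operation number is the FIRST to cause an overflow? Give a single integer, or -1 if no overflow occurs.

1. dequeue(): empty, no-op, size=0
2. enqueue(84): size=1
3. dequeue(): size=0
4. dequeue(): empty, no-op, size=0
5. enqueue(53): size=1
6. dequeue(): size=0
7. enqueue(41): size=1
8. dequeue(): size=0
9. dequeue(): empty, no-op, size=0
10. enqueue(34): size=1
11. enqueue(41): size=2

Answer: -1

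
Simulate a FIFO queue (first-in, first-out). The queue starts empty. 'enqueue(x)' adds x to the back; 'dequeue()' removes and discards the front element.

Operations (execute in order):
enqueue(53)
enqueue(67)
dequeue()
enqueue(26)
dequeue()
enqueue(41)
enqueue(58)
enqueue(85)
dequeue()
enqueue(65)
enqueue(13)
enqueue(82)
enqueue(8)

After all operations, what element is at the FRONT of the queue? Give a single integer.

Answer: 41

Derivation:
enqueue(53): queue = [53]
enqueue(67): queue = [53, 67]
dequeue(): queue = [67]
enqueue(26): queue = [67, 26]
dequeue(): queue = [26]
enqueue(41): queue = [26, 41]
enqueue(58): queue = [26, 41, 58]
enqueue(85): queue = [26, 41, 58, 85]
dequeue(): queue = [41, 58, 85]
enqueue(65): queue = [41, 58, 85, 65]
enqueue(13): queue = [41, 58, 85, 65, 13]
enqueue(82): queue = [41, 58, 85, 65, 13, 82]
enqueue(8): queue = [41, 58, 85, 65, 13, 82, 8]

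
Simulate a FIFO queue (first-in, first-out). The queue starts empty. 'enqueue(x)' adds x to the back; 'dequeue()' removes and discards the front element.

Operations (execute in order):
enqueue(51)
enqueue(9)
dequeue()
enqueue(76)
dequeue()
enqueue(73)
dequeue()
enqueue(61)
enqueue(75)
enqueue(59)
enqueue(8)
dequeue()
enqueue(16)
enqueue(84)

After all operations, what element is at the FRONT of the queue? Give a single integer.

Answer: 61

Derivation:
enqueue(51): queue = [51]
enqueue(9): queue = [51, 9]
dequeue(): queue = [9]
enqueue(76): queue = [9, 76]
dequeue(): queue = [76]
enqueue(73): queue = [76, 73]
dequeue(): queue = [73]
enqueue(61): queue = [73, 61]
enqueue(75): queue = [73, 61, 75]
enqueue(59): queue = [73, 61, 75, 59]
enqueue(8): queue = [73, 61, 75, 59, 8]
dequeue(): queue = [61, 75, 59, 8]
enqueue(16): queue = [61, 75, 59, 8, 16]
enqueue(84): queue = [61, 75, 59, 8, 16, 84]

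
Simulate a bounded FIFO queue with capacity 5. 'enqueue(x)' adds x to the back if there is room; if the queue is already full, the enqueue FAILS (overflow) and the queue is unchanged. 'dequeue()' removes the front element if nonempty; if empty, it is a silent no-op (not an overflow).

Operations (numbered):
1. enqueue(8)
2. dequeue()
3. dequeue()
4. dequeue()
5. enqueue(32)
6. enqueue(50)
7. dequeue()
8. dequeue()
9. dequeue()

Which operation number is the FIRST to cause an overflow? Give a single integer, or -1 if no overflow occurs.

1. enqueue(8): size=1
2. dequeue(): size=0
3. dequeue(): empty, no-op, size=0
4. dequeue(): empty, no-op, size=0
5. enqueue(32): size=1
6. enqueue(50): size=2
7. dequeue(): size=1
8. dequeue(): size=0
9. dequeue(): empty, no-op, size=0

Answer: -1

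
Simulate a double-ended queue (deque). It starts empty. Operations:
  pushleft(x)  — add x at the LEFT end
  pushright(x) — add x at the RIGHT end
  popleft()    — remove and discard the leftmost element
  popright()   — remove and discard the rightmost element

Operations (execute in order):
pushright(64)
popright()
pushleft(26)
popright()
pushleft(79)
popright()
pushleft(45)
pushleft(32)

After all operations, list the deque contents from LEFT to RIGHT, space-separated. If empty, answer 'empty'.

Answer: 32 45

Derivation:
pushright(64): [64]
popright(): []
pushleft(26): [26]
popright(): []
pushleft(79): [79]
popright(): []
pushleft(45): [45]
pushleft(32): [32, 45]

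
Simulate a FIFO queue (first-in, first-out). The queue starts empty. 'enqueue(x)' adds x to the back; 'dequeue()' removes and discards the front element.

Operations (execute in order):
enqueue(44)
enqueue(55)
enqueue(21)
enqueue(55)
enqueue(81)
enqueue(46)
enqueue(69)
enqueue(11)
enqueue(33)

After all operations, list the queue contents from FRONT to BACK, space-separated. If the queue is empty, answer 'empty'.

enqueue(44): [44]
enqueue(55): [44, 55]
enqueue(21): [44, 55, 21]
enqueue(55): [44, 55, 21, 55]
enqueue(81): [44, 55, 21, 55, 81]
enqueue(46): [44, 55, 21, 55, 81, 46]
enqueue(69): [44, 55, 21, 55, 81, 46, 69]
enqueue(11): [44, 55, 21, 55, 81, 46, 69, 11]
enqueue(33): [44, 55, 21, 55, 81, 46, 69, 11, 33]

Answer: 44 55 21 55 81 46 69 11 33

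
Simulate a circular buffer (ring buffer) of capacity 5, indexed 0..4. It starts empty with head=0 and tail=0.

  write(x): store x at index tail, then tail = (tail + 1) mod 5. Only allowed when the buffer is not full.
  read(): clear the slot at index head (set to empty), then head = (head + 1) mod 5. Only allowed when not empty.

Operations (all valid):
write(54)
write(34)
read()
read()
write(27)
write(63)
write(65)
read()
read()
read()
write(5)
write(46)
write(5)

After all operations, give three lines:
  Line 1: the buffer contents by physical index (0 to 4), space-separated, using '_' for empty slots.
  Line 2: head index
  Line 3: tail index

Answer: 5 46 5 _ _
0
3

Derivation:
write(54): buf=[54 _ _ _ _], head=0, tail=1, size=1
write(34): buf=[54 34 _ _ _], head=0, tail=2, size=2
read(): buf=[_ 34 _ _ _], head=1, tail=2, size=1
read(): buf=[_ _ _ _ _], head=2, tail=2, size=0
write(27): buf=[_ _ 27 _ _], head=2, tail=3, size=1
write(63): buf=[_ _ 27 63 _], head=2, tail=4, size=2
write(65): buf=[_ _ 27 63 65], head=2, tail=0, size=3
read(): buf=[_ _ _ 63 65], head=3, tail=0, size=2
read(): buf=[_ _ _ _ 65], head=4, tail=0, size=1
read(): buf=[_ _ _ _ _], head=0, tail=0, size=0
write(5): buf=[5 _ _ _ _], head=0, tail=1, size=1
write(46): buf=[5 46 _ _ _], head=0, tail=2, size=2
write(5): buf=[5 46 5 _ _], head=0, tail=3, size=3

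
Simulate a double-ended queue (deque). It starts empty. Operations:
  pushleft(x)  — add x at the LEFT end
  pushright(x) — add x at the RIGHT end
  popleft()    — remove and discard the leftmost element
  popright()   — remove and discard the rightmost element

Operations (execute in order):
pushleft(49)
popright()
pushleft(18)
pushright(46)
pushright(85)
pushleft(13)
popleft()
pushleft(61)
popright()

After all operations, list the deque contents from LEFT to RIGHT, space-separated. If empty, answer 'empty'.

pushleft(49): [49]
popright(): []
pushleft(18): [18]
pushright(46): [18, 46]
pushright(85): [18, 46, 85]
pushleft(13): [13, 18, 46, 85]
popleft(): [18, 46, 85]
pushleft(61): [61, 18, 46, 85]
popright(): [61, 18, 46]

Answer: 61 18 46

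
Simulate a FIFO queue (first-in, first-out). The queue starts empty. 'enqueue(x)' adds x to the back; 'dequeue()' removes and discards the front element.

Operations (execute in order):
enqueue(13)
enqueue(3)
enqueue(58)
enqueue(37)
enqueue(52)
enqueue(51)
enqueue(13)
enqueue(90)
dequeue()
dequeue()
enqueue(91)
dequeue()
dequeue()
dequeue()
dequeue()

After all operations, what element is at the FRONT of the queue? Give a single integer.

enqueue(13): queue = [13]
enqueue(3): queue = [13, 3]
enqueue(58): queue = [13, 3, 58]
enqueue(37): queue = [13, 3, 58, 37]
enqueue(52): queue = [13, 3, 58, 37, 52]
enqueue(51): queue = [13, 3, 58, 37, 52, 51]
enqueue(13): queue = [13, 3, 58, 37, 52, 51, 13]
enqueue(90): queue = [13, 3, 58, 37, 52, 51, 13, 90]
dequeue(): queue = [3, 58, 37, 52, 51, 13, 90]
dequeue(): queue = [58, 37, 52, 51, 13, 90]
enqueue(91): queue = [58, 37, 52, 51, 13, 90, 91]
dequeue(): queue = [37, 52, 51, 13, 90, 91]
dequeue(): queue = [52, 51, 13, 90, 91]
dequeue(): queue = [51, 13, 90, 91]
dequeue(): queue = [13, 90, 91]

Answer: 13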